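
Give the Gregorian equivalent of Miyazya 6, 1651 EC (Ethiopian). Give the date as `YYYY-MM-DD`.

Both dates share Julian Day Number 2327098; in the Gregorian calendar that is 11 April 1659 CE.

1659-04-11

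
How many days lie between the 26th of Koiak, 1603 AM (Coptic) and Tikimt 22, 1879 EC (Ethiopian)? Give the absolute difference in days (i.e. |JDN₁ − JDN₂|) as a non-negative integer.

First date → JDN 2410275; second date → JDN 2410211.
The interval is |2410275 − 2410211| = 64 days.

64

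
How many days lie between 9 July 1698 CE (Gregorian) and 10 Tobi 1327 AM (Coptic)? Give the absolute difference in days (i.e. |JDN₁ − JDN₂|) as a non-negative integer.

JDN of the first date = 2341432.
JDN of the second date = 2309480.
|2309480 − 2341432| = 31952.

31952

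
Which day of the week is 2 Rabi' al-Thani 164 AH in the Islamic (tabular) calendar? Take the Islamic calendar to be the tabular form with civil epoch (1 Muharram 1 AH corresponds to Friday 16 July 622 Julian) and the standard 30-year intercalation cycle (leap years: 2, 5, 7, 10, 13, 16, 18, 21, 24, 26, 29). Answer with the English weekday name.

Tuesday

In the proleptic Gregorian calendar this is 9 December 780 (JDN 2006292).
2006292 ≡ 1 (mod 7); counting from Monday = 0 gives Tuesday.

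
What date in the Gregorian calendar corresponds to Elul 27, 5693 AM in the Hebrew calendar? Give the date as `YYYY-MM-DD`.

1933-09-18

Both dates share Julian Day Number 2427334; in the Gregorian calendar that is 18 September 1933 CE.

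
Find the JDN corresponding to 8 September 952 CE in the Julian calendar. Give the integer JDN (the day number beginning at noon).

In the proleptic Gregorian calendar the same day is 13 September 952.
JDN 2299161 is 15 October 1582 CE (Gregorian); the target day is −230134 days from there, so JDN = 2069027.

2069027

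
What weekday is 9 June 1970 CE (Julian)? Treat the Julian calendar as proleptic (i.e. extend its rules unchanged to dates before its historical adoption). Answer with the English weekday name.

Monday

In the Gregorian calendar this is 22 June 1970 (JDN 2440760).
2440760 ≡ 0 (mod 7); counting from Monday = 0 gives Monday.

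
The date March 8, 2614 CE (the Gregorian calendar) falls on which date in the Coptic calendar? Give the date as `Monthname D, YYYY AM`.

Both dates share Julian Day Number 2675870; in the Coptic calendar that is 24 Meshir 2330 AM.

Meshir 24, 2330 AM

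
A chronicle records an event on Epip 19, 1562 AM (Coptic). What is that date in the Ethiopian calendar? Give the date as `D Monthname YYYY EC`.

Both dates share Julian Day Number 2395503; in the Ethiopian calendar that is 19 Hamle 1838 EC.

19 Hamle 1838 EC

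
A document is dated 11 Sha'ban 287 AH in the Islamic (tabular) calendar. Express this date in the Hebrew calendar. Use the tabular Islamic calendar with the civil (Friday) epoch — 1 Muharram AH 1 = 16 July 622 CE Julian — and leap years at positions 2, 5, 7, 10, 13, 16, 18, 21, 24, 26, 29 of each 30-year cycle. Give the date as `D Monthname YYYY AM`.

13 Elul 4660 AM

The source date corresponds to 16 August 900 in the proleptic Gregorian calendar (JDN 2050006).
That day falls on 13 Elul 4660 AM in the Hebrew calendar.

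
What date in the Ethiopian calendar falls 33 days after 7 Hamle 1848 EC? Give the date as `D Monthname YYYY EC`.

10 Nehase 1848 EC

JDN of 7 Hamle 1848 EC = 2399144.
2399144 + 33 = 2399177.
JDN 2399177 in the Ethiopian calendar is 10 Nehase 1848 EC.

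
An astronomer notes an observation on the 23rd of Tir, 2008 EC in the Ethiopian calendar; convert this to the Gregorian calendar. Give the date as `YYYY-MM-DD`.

Both dates share Julian Day Number 2457420; in the Gregorian calendar that is 1 February 2016 CE.

2016-02-01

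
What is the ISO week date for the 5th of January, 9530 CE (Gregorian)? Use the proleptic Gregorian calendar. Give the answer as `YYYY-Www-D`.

The weekday is Sunday (ISO weekday 7).
That Sunday belongs to ISO week 1 of ISO year 9530.

9530-W01-7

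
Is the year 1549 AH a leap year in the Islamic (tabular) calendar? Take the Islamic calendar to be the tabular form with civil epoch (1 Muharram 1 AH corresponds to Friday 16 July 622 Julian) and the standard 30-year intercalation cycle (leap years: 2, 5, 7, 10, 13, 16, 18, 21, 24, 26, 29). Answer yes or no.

Year 1549 AH is year 19 of its 30-year cycle; leap positions are 2, 5, 7, 10, 13, 16, 18, 21, 24, 26, 29, so it is a common year (354 days).

no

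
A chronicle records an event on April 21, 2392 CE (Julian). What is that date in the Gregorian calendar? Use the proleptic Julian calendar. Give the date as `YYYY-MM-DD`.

2392-05-07

For dates in this range the Gregorian date is 16 days ahead of the Julian.
21 April 2392 Julian + 16 days → 7 May 2392 Gregorian.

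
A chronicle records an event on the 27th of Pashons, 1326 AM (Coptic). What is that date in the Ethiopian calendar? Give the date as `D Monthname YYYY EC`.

The source date corresponds to 1 June 1610 in the Gregorian calendar (JDN 2309252).
That day falls on 27 Ginbot 1602 EC in the Ethiopian calendar.

27 Ginbot 1602 EC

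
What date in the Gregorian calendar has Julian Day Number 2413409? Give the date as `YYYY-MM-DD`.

Counting from JDN 2299161 = 15 Oct 1582 gives an offset of 114248 days.

1895-08-03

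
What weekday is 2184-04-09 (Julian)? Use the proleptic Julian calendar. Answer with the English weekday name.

This is JDN 2518863 (23 April 2184 Gregorian).
Since JDN mod 7 = 4 (0 = Monday), the day is Friday.

Friday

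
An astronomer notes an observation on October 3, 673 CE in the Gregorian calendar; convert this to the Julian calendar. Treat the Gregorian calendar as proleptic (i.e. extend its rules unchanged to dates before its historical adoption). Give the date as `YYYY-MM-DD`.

0673-09-30

The Julian–Gregorian offset here is 3 days (Julian trailing).
3 October 673 Gregorian − 3 days → 30 September 673 Julian.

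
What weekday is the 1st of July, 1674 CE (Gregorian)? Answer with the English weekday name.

Sunday

2332658 ≡ 6 (mod 7); counting from Monday = 0 gives Sunday.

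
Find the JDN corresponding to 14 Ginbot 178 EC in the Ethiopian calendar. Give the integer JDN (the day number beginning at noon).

In the proleptic Gregorian calendar the same day is 8 May 186.
JDN 2299161 is 15 October 1582 CE (Gregorian); the target day is −510038 days from there, so JDN = 1789123.

1789123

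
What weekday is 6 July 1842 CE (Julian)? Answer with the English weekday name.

Monday

In the Gregorian calendar this is 18 July 1842 (JDN 2394035).
2394035 ≡ 0 (mod 7); counting from Monday = 0 gives Monday.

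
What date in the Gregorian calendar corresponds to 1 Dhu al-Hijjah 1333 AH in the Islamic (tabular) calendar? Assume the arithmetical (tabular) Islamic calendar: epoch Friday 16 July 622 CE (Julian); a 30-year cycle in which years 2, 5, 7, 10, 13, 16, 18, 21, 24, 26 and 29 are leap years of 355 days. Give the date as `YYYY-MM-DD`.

1915-10-10

Both dates share Julian Day Number 2420781; in the Gregorian calendar that is 10 October 1915 CE.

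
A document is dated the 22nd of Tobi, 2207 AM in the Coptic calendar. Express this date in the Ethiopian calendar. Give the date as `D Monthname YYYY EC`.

22 Tir 2483 EC

Julian Day Number of the source date = 2630912.
Converting JDN 2630912 to the Ethiopian calendar gives 22 Tir 2483 EC.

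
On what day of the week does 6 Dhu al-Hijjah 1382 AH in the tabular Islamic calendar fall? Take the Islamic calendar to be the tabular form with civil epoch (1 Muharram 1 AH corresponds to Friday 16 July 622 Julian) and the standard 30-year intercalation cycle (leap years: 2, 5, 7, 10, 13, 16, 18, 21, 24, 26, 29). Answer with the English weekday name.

This is JDN 2438150 (30 April 1963 Gregorian).
Since JDN mod 7 = 1 (0 = Monday), the day is Tuesday.

Tuesday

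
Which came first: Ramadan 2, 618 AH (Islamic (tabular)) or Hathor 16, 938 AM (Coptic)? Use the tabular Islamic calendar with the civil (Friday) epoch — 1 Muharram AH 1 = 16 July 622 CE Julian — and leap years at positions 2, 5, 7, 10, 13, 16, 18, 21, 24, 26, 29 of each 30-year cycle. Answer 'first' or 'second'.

First date → JDN 2167321; second date → JDN 2167344.
JDN 2167321 < JDN 2167344, so the first date is earlier.

first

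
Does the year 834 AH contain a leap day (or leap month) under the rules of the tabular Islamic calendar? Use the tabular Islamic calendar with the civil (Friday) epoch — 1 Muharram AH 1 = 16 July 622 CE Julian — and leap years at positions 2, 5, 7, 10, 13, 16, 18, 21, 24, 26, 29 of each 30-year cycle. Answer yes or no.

Year 834 AH is year 24 of its 30-year cycle; leap positions are 2, 5, 7, 10, 13, 16, 18, 21, 24, 26, 29, so it is a leap year (355 days).

yes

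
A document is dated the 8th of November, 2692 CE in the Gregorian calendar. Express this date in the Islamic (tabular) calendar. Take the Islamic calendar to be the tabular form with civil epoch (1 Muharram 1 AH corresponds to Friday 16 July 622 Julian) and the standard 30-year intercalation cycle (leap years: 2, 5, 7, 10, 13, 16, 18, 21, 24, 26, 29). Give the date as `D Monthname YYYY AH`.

Julian Day Number of the source date = 2704605.
Converting JDN 2704605 to the tabular Islamic calendar gives 7 Dhu al-Qa'dah 2134 AH.

7 Dhu al-Qa'dah 2134 AH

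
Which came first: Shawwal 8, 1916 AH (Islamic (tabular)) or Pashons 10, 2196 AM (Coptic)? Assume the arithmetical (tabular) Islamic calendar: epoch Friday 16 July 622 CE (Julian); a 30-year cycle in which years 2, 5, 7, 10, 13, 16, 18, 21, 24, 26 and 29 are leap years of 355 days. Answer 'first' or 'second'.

second

First date → JDN 2627325; second date → JDN 2627003.
JDN 2627003 < JDN 2627325, so the second date is earlier.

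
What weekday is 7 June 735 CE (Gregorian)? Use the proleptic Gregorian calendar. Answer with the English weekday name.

1989670 ≡ 4 (mod 7); counting from Monday = 0 gives Friday.

Friday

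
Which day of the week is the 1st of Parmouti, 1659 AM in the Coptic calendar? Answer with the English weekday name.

Friday

Equivalently 9 April 1943 Gregorian, JDN 2430824.
2430824 ≡ 4 (mod 7); counting from Monday = 0 gives Friday.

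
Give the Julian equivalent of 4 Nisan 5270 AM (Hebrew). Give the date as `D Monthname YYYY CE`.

15 March 1510 CE

The source date corresponds to 25 March 1510 in the proleptic Gregorian calendar (JDN 2272659).
That day falls on 15 March 1510 CE in the Julian calendar.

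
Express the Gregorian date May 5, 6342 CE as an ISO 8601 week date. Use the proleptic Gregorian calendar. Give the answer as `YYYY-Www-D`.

The weekday is Tuesday (ISO weekday 2).
That Tuesday belongs to ISO week 19 of ISO year 6342.

6342-W19-2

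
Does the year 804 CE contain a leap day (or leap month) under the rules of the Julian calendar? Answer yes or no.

yes

804 mod 4 = 0, so it is a leap year in the Julian calendar.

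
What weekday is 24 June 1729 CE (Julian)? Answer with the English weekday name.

This is JDN 2352750 (5 July 1729 Gregorian).
JDN 2352750 mod 7 = 1, and JDN 0 was a Monday, so this is a Tuesday.

Tuesday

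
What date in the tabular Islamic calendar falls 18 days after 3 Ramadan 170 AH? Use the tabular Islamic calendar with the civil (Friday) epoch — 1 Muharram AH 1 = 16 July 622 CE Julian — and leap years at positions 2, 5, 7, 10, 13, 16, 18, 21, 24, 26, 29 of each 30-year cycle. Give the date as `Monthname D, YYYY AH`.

JDN of 3 Ramadan 170 AH = 2008566.
2008566 + 18 = 2008584.
JDN 2008584 in the tabular Islamic calendar is Ramadan 21, 170 AH.

Ramadan 21, 170 AH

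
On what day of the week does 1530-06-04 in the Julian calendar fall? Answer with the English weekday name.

Saturday

Equivalently 14 June 1530 Gregorian, JDN 2280045.
JDN 2280045 mod 7 = 5, and JDN 0 was a Monday, so this is a Saturday.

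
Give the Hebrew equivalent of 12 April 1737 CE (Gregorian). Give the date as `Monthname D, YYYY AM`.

Nisan 11, 5497 AM

Julian Day Number of the source date = 2355588.
Converting JDN 2355588 to the Hebrew calendar gives 11 Nisan 5497 AM.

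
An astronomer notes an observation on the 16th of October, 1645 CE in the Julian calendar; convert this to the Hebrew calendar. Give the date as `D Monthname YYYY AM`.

6 Cheshvan 5406 AM

Julian Day Number of the source date = 2322183.
Converting JDN 2322183 to the Hebrew calendar gives 6 Cheshvan 5406 AM.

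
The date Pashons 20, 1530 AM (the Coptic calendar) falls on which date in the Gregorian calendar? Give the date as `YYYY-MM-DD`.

Julian Day Number of the source date = 2383756.
Converting JDN 2383756 to the Gregorian calendar gives 27 May 1814 CE.

1814-05-27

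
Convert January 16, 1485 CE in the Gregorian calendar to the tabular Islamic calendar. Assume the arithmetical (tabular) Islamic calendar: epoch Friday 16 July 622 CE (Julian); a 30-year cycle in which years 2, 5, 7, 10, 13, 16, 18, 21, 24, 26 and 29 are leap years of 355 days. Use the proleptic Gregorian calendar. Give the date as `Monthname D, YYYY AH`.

Dhu al-Hijjah 19, 889 AH

Both dates share Julian Day Number 2263461; in the tabular Islamic calendar that is 19 Dhu al-Hijjah 889 AH.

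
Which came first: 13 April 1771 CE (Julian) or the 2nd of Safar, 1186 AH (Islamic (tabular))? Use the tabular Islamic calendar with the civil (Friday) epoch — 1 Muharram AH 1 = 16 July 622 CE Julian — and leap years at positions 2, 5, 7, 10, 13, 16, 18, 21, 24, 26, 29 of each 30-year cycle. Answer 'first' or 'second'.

first

The two dates have Julian Day Numbers 2368018 and 2368395 respectively.
Since 2368018 < 2368395, the first date comes first.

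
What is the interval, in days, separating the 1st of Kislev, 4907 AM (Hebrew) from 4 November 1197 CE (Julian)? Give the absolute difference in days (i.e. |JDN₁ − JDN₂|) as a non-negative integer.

18625

First date → JDN 2139945; second date → JDN 2158570.
The interval is |2139945 − 2158570| = 18625 days.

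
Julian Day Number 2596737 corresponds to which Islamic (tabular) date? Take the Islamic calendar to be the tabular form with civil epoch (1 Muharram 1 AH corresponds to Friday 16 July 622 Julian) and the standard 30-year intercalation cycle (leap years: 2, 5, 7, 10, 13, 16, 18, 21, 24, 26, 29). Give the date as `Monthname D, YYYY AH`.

The Gregorian equivalent of JDN 2596737 is 10 July 2397.
In the tabular Islamic calendar that day is Jumada al-Thani 13, 1830 AH.

Jumada al-Thani 13, 1830 AH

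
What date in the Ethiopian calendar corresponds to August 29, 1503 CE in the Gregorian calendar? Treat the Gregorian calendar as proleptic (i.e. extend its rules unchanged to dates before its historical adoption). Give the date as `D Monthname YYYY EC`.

26 Nehase 1495 EC

Both dates share Julian Day Number 2270259; in the Ethiopian calendar that is 26 Nehase 1495 EC.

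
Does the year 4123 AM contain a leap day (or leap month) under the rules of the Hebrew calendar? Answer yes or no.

Hebrew year 4123 is year 19 of its 19-year Metonic cycle; leap years are at positions 3, 6, 8, 11, 14, 17, 19, so it is a leap year (13 months).

yes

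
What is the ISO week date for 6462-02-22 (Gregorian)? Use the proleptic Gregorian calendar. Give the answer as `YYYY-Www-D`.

6462-W08-3

The weekday is Wednesday (ISO weekday 3).
That Wednesday belongs to ISO week 8 of ISO year 6462.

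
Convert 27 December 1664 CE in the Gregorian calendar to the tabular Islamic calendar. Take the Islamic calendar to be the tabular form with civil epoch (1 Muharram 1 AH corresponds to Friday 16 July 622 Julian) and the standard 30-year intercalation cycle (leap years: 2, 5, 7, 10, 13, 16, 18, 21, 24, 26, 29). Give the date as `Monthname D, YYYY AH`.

Jumada al-Thani 8, 1075 AH

Julian Day Number of the source date = 2329185.
Converting JDN 2329185 to the tabular Islamic calendar gives 8 Jumada al-Thani 1075 AH.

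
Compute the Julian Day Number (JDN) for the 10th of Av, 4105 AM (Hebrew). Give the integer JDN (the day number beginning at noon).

1847276

Equivalently 27 July 345 (proleptic Gregorian).
JDN 2299161 is 15 October 1582 CE (Gregorian); the target day is −451885 days from there, so JDN = 1847276.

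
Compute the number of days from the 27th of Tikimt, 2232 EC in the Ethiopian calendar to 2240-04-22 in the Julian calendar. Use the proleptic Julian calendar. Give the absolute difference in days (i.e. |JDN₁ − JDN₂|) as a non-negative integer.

180

JDN of the first date = 2539150.
JDN of the second date = 2539330.
|2539330 − 2539150| = 180.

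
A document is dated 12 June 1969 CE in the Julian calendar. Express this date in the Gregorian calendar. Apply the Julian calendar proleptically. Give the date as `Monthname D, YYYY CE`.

The Julian–Gregorian offset here is 13 days (Julian trailing).
12 June 1969 Julian + 13 days → 25 June 1969 Gregorian.

June 25, 1969 CE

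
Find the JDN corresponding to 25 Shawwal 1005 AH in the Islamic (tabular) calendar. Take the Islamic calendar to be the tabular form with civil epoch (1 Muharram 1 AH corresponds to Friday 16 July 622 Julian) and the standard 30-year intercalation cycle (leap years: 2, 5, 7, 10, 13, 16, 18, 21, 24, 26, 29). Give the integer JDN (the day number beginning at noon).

2304514

In the Gregorian calendar the same day is 11 June 1597.
JDN 2400001 is 17 November 1858 CE (Gregorian), MJD 0; the target day is −95487 days from there, so JDN = 2304514.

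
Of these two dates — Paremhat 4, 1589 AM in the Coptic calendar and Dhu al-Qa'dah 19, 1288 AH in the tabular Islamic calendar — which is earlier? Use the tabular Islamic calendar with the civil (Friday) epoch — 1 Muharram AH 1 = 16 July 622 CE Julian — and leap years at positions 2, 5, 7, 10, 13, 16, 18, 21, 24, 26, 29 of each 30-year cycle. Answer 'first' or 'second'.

First date → JDN 2405230; second date → JDN 2404823.
JDN 2404823 < JDN 2405230, so the second date is earlier.

second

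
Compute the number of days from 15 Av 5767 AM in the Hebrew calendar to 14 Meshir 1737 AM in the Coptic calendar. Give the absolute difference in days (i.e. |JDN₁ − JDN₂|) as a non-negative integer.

4955

JDN of the first date = 2454312.
JDN of the second date = 2459267.
|2459267 − 2454312| = 4955.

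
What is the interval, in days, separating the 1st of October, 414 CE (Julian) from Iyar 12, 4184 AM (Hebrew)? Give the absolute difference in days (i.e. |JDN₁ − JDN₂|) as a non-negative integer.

JDN of the first date = 1872545.
JDN of the second date = 1876042.
|1876042 − 1872545| = 3497.

3497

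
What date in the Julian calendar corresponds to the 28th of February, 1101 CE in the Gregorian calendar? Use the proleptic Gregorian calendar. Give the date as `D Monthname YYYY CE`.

The Julian–Gregorian offset here is 7 days (Julian trailing).
28 February 1101 Gregorian − 7 days → 21 February 1101 Julian.

21 February 1101 CE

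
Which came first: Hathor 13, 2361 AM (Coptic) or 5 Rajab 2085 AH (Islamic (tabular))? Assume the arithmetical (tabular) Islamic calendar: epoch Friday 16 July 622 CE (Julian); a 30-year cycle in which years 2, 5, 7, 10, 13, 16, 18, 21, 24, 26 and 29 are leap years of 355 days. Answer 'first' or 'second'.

First date → JDN 2687092; second date → JDN 2687121.
JDN 2687092 < JDN 2687121, so the first date is earlier.

first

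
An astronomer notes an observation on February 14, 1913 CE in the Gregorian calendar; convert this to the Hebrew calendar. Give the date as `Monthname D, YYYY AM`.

Adar I 7, 5673 AM

Both dates share Julian Day Number 2419813; in the Hebrew calendar that is 7 Adar I 5673 AM.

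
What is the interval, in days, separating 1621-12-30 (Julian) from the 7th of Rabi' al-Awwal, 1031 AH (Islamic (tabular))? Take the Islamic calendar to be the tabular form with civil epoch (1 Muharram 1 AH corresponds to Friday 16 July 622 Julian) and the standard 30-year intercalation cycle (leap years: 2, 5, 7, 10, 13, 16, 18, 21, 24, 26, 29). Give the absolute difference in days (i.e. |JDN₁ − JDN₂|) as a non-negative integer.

11

JDN of the first date = 2313492.
JDN of the second date = 2313503.
|2313503 − 2313492| = 11.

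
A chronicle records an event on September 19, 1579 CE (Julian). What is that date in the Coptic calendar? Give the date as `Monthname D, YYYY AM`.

Both dates share Julian Day Number 2298049; in the Coptic calendar that is 21 Thout 1296 AM.

Thout 21, 1296 AM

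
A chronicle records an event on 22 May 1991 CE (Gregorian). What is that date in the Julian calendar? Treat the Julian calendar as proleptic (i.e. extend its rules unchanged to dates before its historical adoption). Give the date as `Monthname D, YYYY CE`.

At this point the Julian calendar is 13 days behind the Gregorian.
22 May 1991 Gregorian − 13 days → 9 May 1991 Julian.

May 9, 1991 CE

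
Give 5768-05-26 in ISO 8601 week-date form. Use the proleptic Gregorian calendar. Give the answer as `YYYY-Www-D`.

The weekday is Thursday (ISO weekday 4).
That Thursday belongs to ISO week 21 of ISO year 5768.

5768-W21-4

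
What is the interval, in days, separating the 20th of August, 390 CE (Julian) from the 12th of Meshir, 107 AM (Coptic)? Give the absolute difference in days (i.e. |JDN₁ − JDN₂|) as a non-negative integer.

170

First date → JDN 1863737; second date → JDN 1863907.
The interval is |1863737 − 1863907| = 170 days.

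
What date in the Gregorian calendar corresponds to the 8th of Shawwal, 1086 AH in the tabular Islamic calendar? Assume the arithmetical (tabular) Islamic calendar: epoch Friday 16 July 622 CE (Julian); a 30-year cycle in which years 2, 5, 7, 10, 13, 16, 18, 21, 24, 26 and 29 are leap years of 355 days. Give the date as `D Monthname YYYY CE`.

26 December 1675 CE

Both dates share Julian Day Number 2333201; in the Gregorian calendar that is 26 December 1675 CE.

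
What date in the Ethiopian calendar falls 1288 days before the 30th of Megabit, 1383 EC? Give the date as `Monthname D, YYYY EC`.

Meskerem 17, 1380 EC

The starting date is JDN 2229205; 2229205 − 1288 = 2227917.
JDN 2227917 corresponds to Meskerem 17, 1380 EC.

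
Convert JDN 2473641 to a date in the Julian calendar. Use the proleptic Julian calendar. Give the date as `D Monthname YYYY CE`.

JDN 2473641 is 30 June 2060 in the Gregorian calendar.
In the Julian calendar that day is 17 June 2060 CE.

17 June 2060 CE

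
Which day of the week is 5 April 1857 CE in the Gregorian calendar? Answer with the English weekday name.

Sunday

Since JDN mod 7 = 6 (0 = Monday), the day is Sunday.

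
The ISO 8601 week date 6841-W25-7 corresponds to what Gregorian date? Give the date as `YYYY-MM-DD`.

6841-06-23

ISO week 1 of 6841 is the week containing the first Thursday of 6841.
Week 25, day 7 (Sunday) lands on 6841-06-23.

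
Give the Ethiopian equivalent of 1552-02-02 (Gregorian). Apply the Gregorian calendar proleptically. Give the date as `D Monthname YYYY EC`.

27 Tir 1544 EC

Both dates share Julian Day Number 2287948; in the Ethiopian calendar that is 27 Tir 1544 EC.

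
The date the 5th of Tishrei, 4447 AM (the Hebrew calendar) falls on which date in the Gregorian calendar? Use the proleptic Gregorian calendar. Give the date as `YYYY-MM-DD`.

Both dates share Julian Day Number 1971890; in the Gregorian calendar that is 1 October 686 CE.

0686-10-01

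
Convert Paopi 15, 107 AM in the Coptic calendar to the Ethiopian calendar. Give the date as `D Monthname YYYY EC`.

The source date corresponds to 13 October 390 in the proleptic Gregorian calendar (JDN 1863790).
That day falls on 15 Tikimt 383 EC in the Ethiopian calendar.

15 Tikimt 383 EC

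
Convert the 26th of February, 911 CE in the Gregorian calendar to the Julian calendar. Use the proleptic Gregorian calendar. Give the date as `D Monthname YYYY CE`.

21 February 911 CE

For dates in this range the Gregorian date is 5 days ahead of the Julian.
26 February 911 Gregorian − 5 days → 21 February 911 Julian.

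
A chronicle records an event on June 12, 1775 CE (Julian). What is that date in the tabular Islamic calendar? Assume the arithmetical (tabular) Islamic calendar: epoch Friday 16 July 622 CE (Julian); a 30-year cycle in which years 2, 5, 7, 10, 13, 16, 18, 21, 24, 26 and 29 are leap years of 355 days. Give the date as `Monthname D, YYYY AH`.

Rabi' al-Thani 23, 1189 AH

Both dates share Julian Day Number 2369539; in the tabular Islamic calendar that is 23 Rabi' al-Thani 1189 AH.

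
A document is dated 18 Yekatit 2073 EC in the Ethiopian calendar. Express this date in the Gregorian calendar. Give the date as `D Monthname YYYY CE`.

25 February 2081 CE

Both dates share Julian Day Number 2481186; in the Gregorian calendar that is 25 February 2081 CE.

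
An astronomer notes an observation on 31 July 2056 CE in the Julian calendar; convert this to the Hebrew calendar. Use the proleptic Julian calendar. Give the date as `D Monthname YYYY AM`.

1 Elul 5816 AM

The source date corresponds to 13 August 2056 in the Gregorian calendar (JDN 2472224).
That day falls on 1 Elul 5816 AM in the Hebrew calendar.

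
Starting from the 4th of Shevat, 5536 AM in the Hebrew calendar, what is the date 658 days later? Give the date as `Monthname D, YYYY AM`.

The starting date is JDN 2369755; 2369755 + 658 = 2370413.
JDN 2370413 corresponds to Cheshvan 13, 5538 AM.

Cheshvan 13, 5538 AM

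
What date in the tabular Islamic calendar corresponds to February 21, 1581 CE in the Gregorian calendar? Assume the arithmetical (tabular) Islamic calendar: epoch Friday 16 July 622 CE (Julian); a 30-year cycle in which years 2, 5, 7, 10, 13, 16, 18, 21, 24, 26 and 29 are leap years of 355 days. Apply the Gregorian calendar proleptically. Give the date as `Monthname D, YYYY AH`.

Muharram 7, 989 AH

Both dates share Julian Day Number 2298560; in the tabular Islamic calendar that is 7 Muharram 989 AH.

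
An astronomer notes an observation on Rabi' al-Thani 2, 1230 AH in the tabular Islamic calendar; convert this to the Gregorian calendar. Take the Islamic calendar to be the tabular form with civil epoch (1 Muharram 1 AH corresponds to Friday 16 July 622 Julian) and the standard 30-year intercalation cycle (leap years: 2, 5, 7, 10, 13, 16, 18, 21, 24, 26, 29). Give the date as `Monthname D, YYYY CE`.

Julian Day Number of the source date = 2384047.
Converting JDN 2384047 to the Gregorian calendar gives 14 March 1815 CE.

March 14, 1815 CE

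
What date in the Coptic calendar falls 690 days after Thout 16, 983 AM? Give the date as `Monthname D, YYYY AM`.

Mesori 10, 984 AM

The starting date is JDN 2183720; 2183720 + 690 = 2184410.
JDN 2184410 corresponds to Mesori 10, 984 AM.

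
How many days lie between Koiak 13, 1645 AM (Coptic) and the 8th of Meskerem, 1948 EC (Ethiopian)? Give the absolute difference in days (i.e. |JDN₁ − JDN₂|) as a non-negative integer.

9767

First date → JDN 2425603; second date → JDN 2435370.
The interval is |2425603 − 2435370| = 9767 days.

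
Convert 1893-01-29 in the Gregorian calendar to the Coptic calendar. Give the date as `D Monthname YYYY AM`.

22 Tobi 1609 AM

Julian Day Number of the source date = 2412493.
Converting JDN 2412493 to the Coptic calendar gives 22 Tobi 1609 AM.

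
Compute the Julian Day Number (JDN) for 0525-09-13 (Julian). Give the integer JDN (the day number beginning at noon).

1913070

In the proleptic Gregorian calendar the same day is 15 September 525.
JDN 2400001 is 17 November 1858 CE (Gregorian), MJD 0; the target day is −486931 days from there, so JDN = 1913070.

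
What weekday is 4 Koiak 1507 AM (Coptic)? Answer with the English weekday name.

In the Gregorian calendar this is 11 December 1790 (JDN 2375189).
JDN 2375189 mod 7 = 5, and JDN 0 was a Monday, so this is a Saturday.

Saturday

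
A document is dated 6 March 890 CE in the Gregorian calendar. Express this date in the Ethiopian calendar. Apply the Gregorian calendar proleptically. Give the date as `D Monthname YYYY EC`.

6 Megabit 882 EC

Julian Day Number of the source date = 2046191.
Converting JDN 2046191 to the Ethiopian calendar gives 6 Megabit 882 EC.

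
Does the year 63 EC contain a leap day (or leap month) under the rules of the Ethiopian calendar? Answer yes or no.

yes

63 mod 4 = 3; in the Ethiopian calendar a year is leap when year mod 4 = 3, so it is a leap year.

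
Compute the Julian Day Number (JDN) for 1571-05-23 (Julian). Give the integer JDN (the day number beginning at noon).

2295008

Equivalently 2 June 1571 (proleptic Gregorian).
JDN 2299161 is 15 October 1582 CE (Gregorian); the target day is −4153 days from there, so JDN = 2295008.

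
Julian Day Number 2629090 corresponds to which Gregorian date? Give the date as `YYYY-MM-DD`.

2486-02-06

JDN 2451545 is 1 Jan 2000; 2629090 is +177545 days from there.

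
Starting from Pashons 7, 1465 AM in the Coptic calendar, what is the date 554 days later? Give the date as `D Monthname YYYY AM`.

11 Hathor 1467 AM

The starting date is JDN 2360002; 2360002 + 554 = 2360556.
JDN 2360556 corresponds to 11 Hathor 1467 AM.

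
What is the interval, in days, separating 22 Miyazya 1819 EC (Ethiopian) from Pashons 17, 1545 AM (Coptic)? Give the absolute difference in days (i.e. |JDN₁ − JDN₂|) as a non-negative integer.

First date → JDN 2388476; second date → JDN 2389232.
The interval is |2388476 − 2389232| = 756 days.

756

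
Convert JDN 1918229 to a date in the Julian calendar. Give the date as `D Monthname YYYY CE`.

The proleptic Gregorian equivalent of JDN 1918229 is 31 October 539.
In the Julian calendar that day is 29 October 539 CE.

29 October 539 CE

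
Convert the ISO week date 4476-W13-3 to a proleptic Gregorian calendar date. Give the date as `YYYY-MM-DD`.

4476-03-25

ISO week 1 of 4476 is the week containing the first Thursday of 4476.
Week 13, day 3 (Wednesday) lands on 4476-03-25.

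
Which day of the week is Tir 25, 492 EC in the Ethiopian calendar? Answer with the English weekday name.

Friday

This is JDN 1903703 (22 January 500 Gregorian).
Since JDN mod 7 = 4 (0 = Monday), the day is Friday.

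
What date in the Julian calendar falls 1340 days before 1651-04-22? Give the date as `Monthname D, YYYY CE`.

August 21, 1647 CE

JDN of 1651-04-22 = 2324197.
2324197 − 1340 = 2322857.
JDN 2322857 in the Julian calendar is August 21, 1647 CE.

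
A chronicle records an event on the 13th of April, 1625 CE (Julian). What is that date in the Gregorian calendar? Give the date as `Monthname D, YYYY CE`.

April 23, 1625 CE

For dates in this range the Gregorian date is 10 days ahead of the Julian.
13 April 1625 Julian + 10 days → 23 April 1625 Gregorian.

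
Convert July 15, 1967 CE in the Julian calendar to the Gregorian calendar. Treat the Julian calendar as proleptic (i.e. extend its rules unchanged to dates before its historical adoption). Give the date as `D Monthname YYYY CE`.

At this point the Julian calendar is 13 days behind the Gregorian.
15 July 1967 Julian + 13 days → 28 July 1967 Gregorian.

28 July 1967 CE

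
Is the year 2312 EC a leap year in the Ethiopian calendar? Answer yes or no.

2312 mod 4 = 0; in the Ethiopian calendar a year is leap when year mod 4 = 3, so it is a common year.

no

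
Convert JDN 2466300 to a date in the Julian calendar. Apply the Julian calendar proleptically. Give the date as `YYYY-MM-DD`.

The Gregorian equivalent of JDN 2466300 is 25 May 2040.
In the Julian calendar that day is 2040-05-12.

2040-05-12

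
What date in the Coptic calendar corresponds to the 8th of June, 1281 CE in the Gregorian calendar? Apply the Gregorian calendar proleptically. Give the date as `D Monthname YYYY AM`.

Both dates share Julian Day Number 2189095; in the Coptic calendar that is 7 Paoni 997 AM.

7 Paoni 997 AM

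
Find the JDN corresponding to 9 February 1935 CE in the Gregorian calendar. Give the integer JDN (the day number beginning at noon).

2427843

JDN 2400001 is 17 November 1858 CE (Gregorian), MJD 0; the target day is +27842 days from there, so JDN = 2427843.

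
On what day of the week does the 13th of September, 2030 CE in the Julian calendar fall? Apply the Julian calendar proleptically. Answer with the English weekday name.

This is JDN 2462771 (26 September 2030 Gregorian).
Since JDN mod 7 = 3 (0 = Monday), the day is Thursday.

Thursday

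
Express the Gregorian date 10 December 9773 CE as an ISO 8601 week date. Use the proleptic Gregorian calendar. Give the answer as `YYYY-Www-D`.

9773-W49-5

The weekday is Friday (ISO weekday 5).
That Friday belongs to ISO week 49 of ISO year 9773.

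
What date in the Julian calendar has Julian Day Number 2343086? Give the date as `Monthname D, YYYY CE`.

The Gregorian equivalent of JDN 2343086 is 19 January 1703.
In the Julian calendar that day is January 8, 1703 CE.

January 8, 1703 CE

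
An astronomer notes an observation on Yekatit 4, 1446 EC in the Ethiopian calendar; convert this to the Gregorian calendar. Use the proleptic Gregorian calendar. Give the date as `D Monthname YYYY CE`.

Both dates share Julian Day Number 2252160; in the Gregorian calendar that is 7 February 1454 CE.

7 February 1454 CE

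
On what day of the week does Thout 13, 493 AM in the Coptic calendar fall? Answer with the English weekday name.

Tuesday

Equivalently 14 September 776 Gregorian, JDN 2004745.
2004745 ≡ 1 (mod 7); counting from Monday = 0 gives Tuesday.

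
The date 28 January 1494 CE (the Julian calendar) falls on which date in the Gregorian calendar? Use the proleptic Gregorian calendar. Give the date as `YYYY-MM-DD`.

1494-02-06

At this point the Julian calendar is 9 days behind the Gregorian.
28 January 1494 Julian + 9 days → 6 February 1494 Gregorian.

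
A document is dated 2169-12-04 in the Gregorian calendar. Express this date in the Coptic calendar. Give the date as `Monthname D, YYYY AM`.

Both dates share Julian Day Number 2513609; in the Coptic calendar that is 24 Hathor 1886 AM.

Hathor 24, 1886 AM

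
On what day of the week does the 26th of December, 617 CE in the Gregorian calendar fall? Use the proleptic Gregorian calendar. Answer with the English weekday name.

Friday

1946774 ≡ 4 (mod 7); counting from Monday = 0 gives Friday.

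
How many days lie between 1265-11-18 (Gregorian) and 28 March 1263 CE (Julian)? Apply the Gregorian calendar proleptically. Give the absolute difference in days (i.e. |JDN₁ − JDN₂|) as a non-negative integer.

959

First date → JDN 2183414; second date → JDN 2182455.
The interval is |2183414 − 2182455| = 959 days.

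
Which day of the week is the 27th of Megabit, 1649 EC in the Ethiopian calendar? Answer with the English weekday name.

Equivalently 2 April 1657 Gregorian, JDN 2326359.
2326359 ≡ 0 (mod 7); counting from Monday = 0 gives Monday.

Monday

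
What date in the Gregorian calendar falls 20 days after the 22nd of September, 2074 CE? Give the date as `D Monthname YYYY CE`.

The starting date is JDN 2478838; 2478838 + 20 = 2478858.
JDN 2478858 corresponds to 12 October 2074 CE.

12 October 2074 CE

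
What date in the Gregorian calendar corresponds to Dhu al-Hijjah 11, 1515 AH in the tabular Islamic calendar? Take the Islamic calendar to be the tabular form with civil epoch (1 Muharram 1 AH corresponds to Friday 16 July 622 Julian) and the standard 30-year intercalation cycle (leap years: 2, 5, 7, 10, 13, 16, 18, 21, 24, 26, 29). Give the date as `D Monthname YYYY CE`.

18 May 2092 CE

Julian Day Number of the source date = 2485286.
Converting JDN 2485286 to the Gregorian calendar gives 18 May 2092 CE.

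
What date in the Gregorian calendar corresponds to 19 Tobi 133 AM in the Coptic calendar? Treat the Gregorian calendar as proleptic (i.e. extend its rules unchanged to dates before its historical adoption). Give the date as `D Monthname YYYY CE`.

15 January 417 CE

Both dates share Julian Day Number 1873381; in the Gregorian calendar that is 15 January 417 CE.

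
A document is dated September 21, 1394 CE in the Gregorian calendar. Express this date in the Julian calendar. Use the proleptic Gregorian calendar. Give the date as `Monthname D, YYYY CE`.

September 13, 1394 CE

For dates in this range the Gregorian date is 8 days ahead of the Julian.
21 September 1394 Gregorian − 8 days → 13 September 1394 Julian.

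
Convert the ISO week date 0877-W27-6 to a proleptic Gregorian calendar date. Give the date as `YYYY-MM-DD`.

ISO week 1 of 877 is the week containing the first Thursday of 877.
Week 27, day 6 (Saturday) lands on 0877-07-10.

0877-07-10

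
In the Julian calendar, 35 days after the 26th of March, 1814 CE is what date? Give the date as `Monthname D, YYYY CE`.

JDN of the 26th of March, 1814 CE = 2383706.
2383706 + 35 = 2383741.
JDN 2383741 in the Julian calendar is April 30, 1814 CE.

April 30, 1814 CE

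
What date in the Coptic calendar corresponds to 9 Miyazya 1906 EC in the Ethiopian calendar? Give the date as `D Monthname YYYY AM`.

Julian Day Number of the source date = 2420240.
Converting JDN 2420240 to the Coptic calendar gives 9 Parmouti 1630 AM.

9 Parmouti 1630 AM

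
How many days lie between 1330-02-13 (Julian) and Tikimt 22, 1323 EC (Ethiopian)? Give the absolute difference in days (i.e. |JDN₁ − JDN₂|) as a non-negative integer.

248

JDN of the first date = 2206884.
JDN of the second date = 2207132.
|2207132 − 2206884| = 248.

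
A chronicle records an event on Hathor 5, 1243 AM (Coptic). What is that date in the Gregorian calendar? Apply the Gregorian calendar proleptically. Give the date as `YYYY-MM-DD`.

Both dates share Julian Day Number 2278734; in the Gregorian calendar that is 11 November 1526 CE.

1526-11-11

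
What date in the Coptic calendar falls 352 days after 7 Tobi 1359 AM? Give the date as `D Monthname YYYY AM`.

JDN of 7 Tobi 1359 AM = 2321165.
2321165 + 352 = 2321517.
JDN 2321517 in the Coptic calendar is 23 Koiak 1360 AM.

23 Koiak 1360 AM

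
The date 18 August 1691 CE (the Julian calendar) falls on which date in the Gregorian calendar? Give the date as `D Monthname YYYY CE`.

28 August 1691 CE

The Julian–Gregorian offset here is 10 days (Julian trailing).
18 August 1691 Julian + 10 days → 28 August 1691 Gregorian.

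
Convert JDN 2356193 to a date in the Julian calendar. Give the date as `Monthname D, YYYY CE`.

The Gregorian equivalent of JDN 2356193 is 8 December 1738.
In the Julian calendar that day is November 27, 1738 CE.

November 27, 1738 CE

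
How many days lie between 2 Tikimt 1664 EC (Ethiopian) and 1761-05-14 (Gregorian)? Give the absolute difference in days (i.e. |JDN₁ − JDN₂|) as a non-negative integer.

32723

First date → JDN 2331663; second date → JDN 2364386.
The interval is |2331663 − 2364386| = 32723 days.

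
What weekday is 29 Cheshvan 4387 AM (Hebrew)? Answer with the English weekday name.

Saturday

In the proleptic Gregorian calendar this is 28 October 626 (JDN 1950002).
JDN 1950002 mod 7 = 5, and JDN 0 was a Monday, so this is a Saturday.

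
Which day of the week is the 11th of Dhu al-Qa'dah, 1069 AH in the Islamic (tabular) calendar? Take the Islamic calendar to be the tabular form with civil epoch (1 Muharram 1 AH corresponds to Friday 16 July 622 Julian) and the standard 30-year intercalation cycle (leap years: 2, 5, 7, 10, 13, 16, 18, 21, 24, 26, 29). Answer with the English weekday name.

Thursday

This is JDN 2327209 (31 July 1659 Gregorian).
JDN 2327209 mod 7 = 3, and JDN 0 was a Monday, so this is a Thursday.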